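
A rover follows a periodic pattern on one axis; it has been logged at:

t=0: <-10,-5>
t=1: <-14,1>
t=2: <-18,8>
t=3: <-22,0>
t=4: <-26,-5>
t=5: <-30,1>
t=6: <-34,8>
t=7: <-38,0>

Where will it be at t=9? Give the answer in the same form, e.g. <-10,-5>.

The first coordinate changes by -4 each step, so at step 9 it is -10 + 9·(-4) = -46.
The second coordinate repeats the cycle [-5, 1, 8, 0] with period 4; step 9 mod 4 = 1, giving 1.

<-46,1>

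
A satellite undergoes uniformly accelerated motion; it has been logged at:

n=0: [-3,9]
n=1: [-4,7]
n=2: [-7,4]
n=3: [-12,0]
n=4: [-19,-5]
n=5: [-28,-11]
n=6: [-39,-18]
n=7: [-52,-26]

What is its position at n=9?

First differences are [-1,-2], [-3,-3], [-5,-4], [-7,-5], [-9,-6], [-11,-7], [-13,-8]; their common second difference is [-2,-1] (constant acceleration).
step 8: [-52,-26] + [-15,-9] → [-67,-35]
step 9: [-67,-35] + [-17,-10] → [-84,-45]

[-84,-45]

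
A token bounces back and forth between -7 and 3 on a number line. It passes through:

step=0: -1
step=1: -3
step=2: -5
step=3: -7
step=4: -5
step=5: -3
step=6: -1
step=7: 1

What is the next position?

3

The value reflects between -7 and 3, moving 2 per step.
  step 8: 1 → 3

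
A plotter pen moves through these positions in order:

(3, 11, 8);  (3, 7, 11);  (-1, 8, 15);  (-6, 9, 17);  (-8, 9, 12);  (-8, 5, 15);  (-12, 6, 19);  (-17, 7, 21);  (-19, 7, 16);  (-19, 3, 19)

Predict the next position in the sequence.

(-23, 4, 23)

Differencing gives (+0, -4, +3), (-4, +1, +4), (-5, +1, +2), (-2, +0, -5), (+0, -4, +3), (-4, +1, +4), (-5, +1, +2), (-2, +0, -5), (+0, -4, +3). This is the pattern (+0, -4, +3), (-4, +1, +4), (-5, +1, +2), (-2, +0, -5) repeated.
step 10: apply (-4, +1, +4) → (-23, 4, 23)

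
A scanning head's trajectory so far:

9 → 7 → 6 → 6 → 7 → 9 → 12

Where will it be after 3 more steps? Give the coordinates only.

Successive displacements: -2, -1, +0, +1, +2, +3 — each changes by +1.
step 7: 12 + 4 → 16
step 8: 16 + 5 → 21
step 9: 21 + 6 → 27

27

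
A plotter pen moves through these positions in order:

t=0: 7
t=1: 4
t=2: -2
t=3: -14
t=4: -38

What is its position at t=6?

-182

Step-to-step displacements: -3, -6, -12, -24; each is 2× the previous.
step 5: -38 − 48 → -86
step 6: -86 − 96 → -182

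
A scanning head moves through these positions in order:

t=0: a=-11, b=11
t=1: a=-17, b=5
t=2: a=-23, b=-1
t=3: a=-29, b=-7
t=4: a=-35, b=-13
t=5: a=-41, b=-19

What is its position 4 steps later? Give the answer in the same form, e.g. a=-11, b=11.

a=-65, b=-43

Each step adds (-6, -6) to the position.
step 6: a=-41, b=-19 + (-6, -6) → a=-47, b=-25
step 7: a=-47, b=-25 + (-6, -6) → a=-53, b=-31
step 8: a=-53, b=-31 + (-6, -6) → a=-59, b=-37
step 9: a=-59, b=-37 + (-6, -6) → a=-65, b=-43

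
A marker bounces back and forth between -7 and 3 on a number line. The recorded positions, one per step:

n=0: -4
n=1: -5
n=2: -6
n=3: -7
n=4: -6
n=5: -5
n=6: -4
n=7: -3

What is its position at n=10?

0

The value travels 1 per step and bounces off the walls at -7 and 3.
  step 8: -3 → -2
  step 9: -2 → -1
  step 10: -1 → 0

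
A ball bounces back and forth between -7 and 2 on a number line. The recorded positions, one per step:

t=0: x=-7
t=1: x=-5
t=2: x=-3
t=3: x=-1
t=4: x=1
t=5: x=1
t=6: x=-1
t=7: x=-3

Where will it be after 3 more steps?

x=-5

The value reflects between -7 and 2, moving 2 per step.
  step 8: -3 → -5
  step 9: -5 → -7
  step 10: -7 → -5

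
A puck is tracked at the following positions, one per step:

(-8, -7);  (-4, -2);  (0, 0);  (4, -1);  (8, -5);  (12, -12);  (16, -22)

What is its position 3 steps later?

Successive displacements: (+4, +5), (+4, +2), (+4, -1), (+4, -4), (+4, -7), (+4, -10) — each changes by (+0, -3).
step 7: (16, -22) + (+4, -13) → (20, -35)
step 8: (20, -35) + (+4, -16) → (24, -51)
step 9: (24, -51) + (+4, -19) → (28, -70)

(28, -70)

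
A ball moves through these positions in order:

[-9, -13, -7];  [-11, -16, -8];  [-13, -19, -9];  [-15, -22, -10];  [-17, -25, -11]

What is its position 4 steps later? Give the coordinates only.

[-25, -37, -15]

Each step adds [-2, -3, -1] to the position.
step 5: [-17, -25, -11] + [-2, -3, -1] → [-19, -28, -12]
step 6: [-19, -28, -12] + [-2, -3, -1] → [-21, -31, -13]
step 7: [-21, -31, -13] + [-2, -3, -1] → [-23, -34, -14]
step 8: [-23, -34, -14] + [-2, -3, -1] → [-25, -37, -15]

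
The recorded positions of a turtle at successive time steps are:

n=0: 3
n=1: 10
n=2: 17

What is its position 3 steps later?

38

Each step adds +7 to the position.
step 3: 17 + 7 → 24
step 4: 24 + 7 → 31
step 5: 31 + 7 → 38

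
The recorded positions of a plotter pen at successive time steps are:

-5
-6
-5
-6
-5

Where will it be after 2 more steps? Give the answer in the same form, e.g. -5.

Consecutive displacements -1, +1, -1, +1 scale by a factor of -1 each step.
step 5: -5 − 1 → -6
step 6: -6 + 1 → -5

-5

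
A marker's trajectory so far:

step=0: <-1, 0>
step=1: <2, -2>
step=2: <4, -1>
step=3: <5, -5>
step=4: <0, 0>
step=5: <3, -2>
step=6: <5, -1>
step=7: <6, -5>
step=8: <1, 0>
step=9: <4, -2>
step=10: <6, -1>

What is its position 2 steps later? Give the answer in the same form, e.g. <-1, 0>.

<2, 0>

Step-to-step displacements: <+3, -2>, <+2, +1>, <+1, -4>, <-5, +5>, <+3, -2>, <+2, +1>, <+1, -4>, <-5, +5>, <+3, -2>, <+2, +1> — a repeating cycle of length 4.
step 11: apply <+1, -4> → <7, -5>
step 12: apply <-5, +5> → <2, 0>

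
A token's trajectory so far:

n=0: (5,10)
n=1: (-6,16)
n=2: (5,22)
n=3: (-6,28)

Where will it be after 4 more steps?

First: cycles through 5, -6 every 2 steps. Step 7 lands at position 1 of the cycle → -6.
Second: linear, +6 per step → 52 at step 7.

(-6,52)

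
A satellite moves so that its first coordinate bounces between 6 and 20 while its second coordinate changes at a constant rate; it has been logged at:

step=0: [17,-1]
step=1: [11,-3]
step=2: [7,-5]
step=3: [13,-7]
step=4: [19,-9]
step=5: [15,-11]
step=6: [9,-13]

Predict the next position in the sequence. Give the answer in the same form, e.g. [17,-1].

The first coordinate travels 6 per step and bounces off the walls at 6 and 20.
  step 7: 9 → 9
The second coordinate changes by -2 each step: at step 7 it is -15.

[9,-15]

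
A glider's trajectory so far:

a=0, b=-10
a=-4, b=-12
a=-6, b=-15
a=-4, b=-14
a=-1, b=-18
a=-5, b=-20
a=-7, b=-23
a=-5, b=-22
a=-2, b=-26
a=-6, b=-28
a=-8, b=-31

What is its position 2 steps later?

a=-3, b=-34

Step-to-step displacements: (-4,-2), (-2,-3), (+2,+1), (+3,-4), (-4,-2), (-2,-3), (+2,+1), (+3,-4), (-4,-2), (-2,-3) — a repeating cycle of length 4.
step 11: apply (+2,+1) → a=-6, b=-30
step 12: apply (+3,-4) → a=-3, b=-34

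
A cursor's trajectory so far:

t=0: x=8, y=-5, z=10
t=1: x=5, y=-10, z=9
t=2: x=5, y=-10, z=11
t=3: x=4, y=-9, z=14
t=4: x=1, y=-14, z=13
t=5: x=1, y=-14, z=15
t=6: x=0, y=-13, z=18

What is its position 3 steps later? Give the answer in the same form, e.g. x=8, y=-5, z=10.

x=-4, y=-17, z=22

Step-to-step displacements: (-3,-5,-1), (+0,+0,+2), (-1,+1,+3), (-3,-5,-1), (+0,+0,+2), (-1,+1,+3) — a repeating cycle of length 3.
step 7: apply (-3,-5,-1) → x=-3, y=-18, z=17
step 8: apply (+0,+0,+2) → x=-3, y=-18, z=19
step 9: apply (-1,+1,+3) → x=-4, y=-17, z=22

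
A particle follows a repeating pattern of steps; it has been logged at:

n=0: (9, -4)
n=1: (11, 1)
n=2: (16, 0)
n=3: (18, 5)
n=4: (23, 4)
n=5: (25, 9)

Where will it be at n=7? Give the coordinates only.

(32, 13)

The moves between consecutive positions are (+2, +5), (+5, -1), (+2, +5), (+5, -1), (+2, +5); they repeat the 2-cycle [(+2, +5), (+5, -1)].
step 6: apply (+5, -1) → (30, 8)
step 7: apply (+2, +5) → (32, 13)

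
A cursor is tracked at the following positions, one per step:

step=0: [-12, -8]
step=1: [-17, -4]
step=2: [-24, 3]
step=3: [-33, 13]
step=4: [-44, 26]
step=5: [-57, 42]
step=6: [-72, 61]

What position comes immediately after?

[-89, 83]

First differences are [-5, +4], [-7, +7], [-9, +10], [-11, +13], [-13, +16], [-15, +19]; their common second difference is [-2, +3] (constant acceleration).
step 7: [-72, 61] + [-17, +22] → [-89, 83]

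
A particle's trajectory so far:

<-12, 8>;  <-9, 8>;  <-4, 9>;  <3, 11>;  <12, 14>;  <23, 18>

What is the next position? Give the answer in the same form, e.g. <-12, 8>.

<36, 23>

First differences are <+3, +0>, <+5, +1>, <+7, +2>, <+9, +3>, <+11, +4>; their common second difference is <+2, +1> (constant acceleration).
step 6: <23, 18> + <+13, +5> → <36, 23>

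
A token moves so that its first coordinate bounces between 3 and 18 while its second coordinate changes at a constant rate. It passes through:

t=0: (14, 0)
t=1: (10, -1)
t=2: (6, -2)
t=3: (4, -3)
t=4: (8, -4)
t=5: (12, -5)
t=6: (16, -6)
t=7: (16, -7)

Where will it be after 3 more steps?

The first coordinate reflects between 3 and 18, moving 4 per step.
  step 8: 16 → 12
  step 9: 12 → 8
  step 10: 8 → 4
The second coordinate changes by -1 each step: at step 10 it is -10.

(4, -10)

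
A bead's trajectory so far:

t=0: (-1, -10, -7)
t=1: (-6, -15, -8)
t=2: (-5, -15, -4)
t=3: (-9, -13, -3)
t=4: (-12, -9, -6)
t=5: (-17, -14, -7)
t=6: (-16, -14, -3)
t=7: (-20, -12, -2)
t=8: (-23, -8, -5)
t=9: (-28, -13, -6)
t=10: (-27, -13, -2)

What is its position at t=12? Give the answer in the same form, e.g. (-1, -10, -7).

Differencing gives (-5, -5, -1), (+1, +0, +4), (-4, +2, +1), (-3, +4, -3), (-5, -5, -1), (+1, +0, +4), (-4, +2, +1), (-3, +4, -3), (-5, -5, -1), (+1, +0, +4). This is the pattern (-5, -5, -1), (+1, +0, +4), (-4, +2, +1), (-3, +4, -3) repeated.
step 11: apply (-4, +2, +1) → (-31, -11, -1)
step 12: apply (-3, +4, -3) → (-34, -7, -4)

(-34, -7, -4)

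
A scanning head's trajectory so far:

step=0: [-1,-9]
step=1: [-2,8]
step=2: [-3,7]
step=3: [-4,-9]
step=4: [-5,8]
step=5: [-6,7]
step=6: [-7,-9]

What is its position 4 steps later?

[-11,8]

First: linear, -1 per step → -11 at step 10.
Second: cycles through -9, 8, 7 every 3 steps. Step 10 lands at position 1 of the cycle → 8.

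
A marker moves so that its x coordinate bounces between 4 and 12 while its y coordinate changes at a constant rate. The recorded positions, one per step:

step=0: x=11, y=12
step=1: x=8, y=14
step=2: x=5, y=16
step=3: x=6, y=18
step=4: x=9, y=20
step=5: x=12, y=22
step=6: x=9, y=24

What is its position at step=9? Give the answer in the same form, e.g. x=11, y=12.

x=8, y=30

The x coordinate reflects between 4 and 12, moving 3 per step.
  step 7: 9 → 6
  step 8: 6 → 5
  step 9: 5 → 8
The y coordinate changes by +2 each step: at step 9 it is 30.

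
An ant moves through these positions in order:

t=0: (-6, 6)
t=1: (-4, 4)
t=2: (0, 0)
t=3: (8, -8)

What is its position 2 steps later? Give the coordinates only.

(56, -56)

Step-to-step displacements: (+2, -2), (+4, -4), (+8, -8); each is 2× the previous.
step 4: (8, -8) + (+16, -16) → (24, -24)
step 5: (24, -24) + (+32, -32) → (56, -56)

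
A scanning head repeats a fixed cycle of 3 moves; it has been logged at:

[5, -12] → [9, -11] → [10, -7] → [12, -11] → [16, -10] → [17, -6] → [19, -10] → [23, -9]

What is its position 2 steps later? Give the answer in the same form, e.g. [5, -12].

The moves between consecutive positions are [+4, +1], [+1, +4], [+2, -4], [+4, +1], [+1, +4], [+2, -4], [+4, +1]; they repeat the 3-cycle [[+4, +1], [+1, +4], [+2, -4]].
step 8: apply [+1, +4] → [24, -5]
step 9: apply [+2, -4] → [26, -9]

[26, -9]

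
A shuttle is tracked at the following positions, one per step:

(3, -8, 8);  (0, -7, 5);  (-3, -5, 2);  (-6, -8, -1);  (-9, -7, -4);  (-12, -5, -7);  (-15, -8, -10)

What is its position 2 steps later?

First: linear, -3 per step → -21 at step 8.
Second: cycles through -8, -7, -5 every 3 steps. Step 8 lands at position 2 of the cycle → -5.
Third: linear, -3 per step → -16 at step 8.

(-21, -5, -16)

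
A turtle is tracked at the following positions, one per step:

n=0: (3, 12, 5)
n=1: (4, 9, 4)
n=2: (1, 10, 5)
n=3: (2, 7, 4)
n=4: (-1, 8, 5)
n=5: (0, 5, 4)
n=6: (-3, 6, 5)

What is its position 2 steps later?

Step-to-step displacements: (+1, -3, -1), (-3, +1, +1), (+1, -3, -1), (-3, +1, +1), (+1, -3, -1), (-3, +1, +1) — a repeating cycle of length 2.
step 7: apply (+1, -3, -1) → (-2, 3, 4)
step 8: apply (-3, +1, +1) → (-5, 4, 5)

(-5, 4, 5)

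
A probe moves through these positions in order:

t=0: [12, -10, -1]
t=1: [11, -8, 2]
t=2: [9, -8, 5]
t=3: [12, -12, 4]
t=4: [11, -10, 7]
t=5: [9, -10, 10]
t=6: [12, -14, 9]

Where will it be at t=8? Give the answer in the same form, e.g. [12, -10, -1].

[9, -12, 15]

Differencing gives [-1, +2, +3], [-2, +0, +3], [+3, -4, -1], [-1, +2, +3], [-2, +0, +3], [+3, -4, -1]. This is the pattern [-1, +2, +3], [-2, +0, +3], [+3, -4, -1] repeated.
step 7: apply [-1, +2, +3] → [11, -12, 12]
step 8: apply [-2, +0, +3] → [9, -12, 15]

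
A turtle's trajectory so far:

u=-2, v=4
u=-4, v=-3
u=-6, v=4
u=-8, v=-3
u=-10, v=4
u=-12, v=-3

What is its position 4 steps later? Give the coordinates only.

U: linear, -2 per step → -20 at step 9.
V: cycles through 4, -3 every 2 steps. Step 9 lands at position 1 of the cycle → -3.

u=-20, v=-3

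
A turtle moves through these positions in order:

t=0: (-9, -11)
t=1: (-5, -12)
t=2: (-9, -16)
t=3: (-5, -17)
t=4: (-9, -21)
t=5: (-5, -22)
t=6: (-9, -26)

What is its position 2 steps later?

Differencing gives (+4, -1), (-4, -4), (+4, -1), (-4, -4), (+4, -1), (-4, -4). This is the pattern (+4, -1), (-4, -4) repeated.
step 7: apply (+4, -1) → (-5, -27)
step 8: apply (-4, -4) → (-9, -31)

(-9, -31)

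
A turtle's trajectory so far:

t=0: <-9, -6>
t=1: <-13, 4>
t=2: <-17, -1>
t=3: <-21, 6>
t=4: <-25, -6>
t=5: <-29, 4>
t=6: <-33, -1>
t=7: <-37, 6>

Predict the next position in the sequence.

The first coordinate changes by -4 each step, so at step 8 it is -9 + 8·(-4) = -41.
The second coordinate repeats the cycle [-6, 4, -1, 6] with period 4; step 8 mod 4 = 0, giving -6.

<-41, -6>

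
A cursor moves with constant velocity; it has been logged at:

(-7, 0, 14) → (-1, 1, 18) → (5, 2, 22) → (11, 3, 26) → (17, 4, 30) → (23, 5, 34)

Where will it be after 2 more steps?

Each step adds (+6, +1, +4) to the position.
step 6: (23, 5, 34) + (+6, +1, +4) → (29, 6, 38)
step 7: (29, 6, 38) + (+6, +1, +4) → (35, 7, 42)

(35, 7, 42)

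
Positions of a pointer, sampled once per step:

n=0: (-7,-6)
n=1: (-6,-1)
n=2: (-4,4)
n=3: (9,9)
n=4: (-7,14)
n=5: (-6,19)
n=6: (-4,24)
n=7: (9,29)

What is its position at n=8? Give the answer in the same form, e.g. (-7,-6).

(-7,34)

First: cycles through -7, -6, -4, 9 every 4 steps. Step 8 lands at position 0 of the cycle → -7.
Second: linear, +5 per step → 34 at step 8.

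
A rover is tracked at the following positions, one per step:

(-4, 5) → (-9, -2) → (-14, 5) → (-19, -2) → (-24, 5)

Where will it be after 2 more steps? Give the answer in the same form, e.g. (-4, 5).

First: linear, -5 per step → -34 at step 6.
Second: cycles through 5, -2 every 2 steps. Step 6 lands at position 0 of the cycle → 5.

(-34, 5)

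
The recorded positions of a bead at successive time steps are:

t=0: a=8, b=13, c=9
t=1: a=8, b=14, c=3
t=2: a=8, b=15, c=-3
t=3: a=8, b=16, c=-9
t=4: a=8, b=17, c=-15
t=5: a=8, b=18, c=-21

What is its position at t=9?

The position changes by (+0, +1, -6) every step.
step 6: a=8, b=18, c=-21 + (+0, +1, -6) → a=8, b=19, c=-27
step 7: a=8, b=19, c=-27 + (+0, +1, -6) → a=8, b=20, c=-33
step 8: a=8, b=20, c=-33 + (+0, +1, -6) → a=8, b=21, c=-39
step 9: a=8, b=21, c=-39 + (+0, +1, -6) → a=8, b=22, c=-45

a=8, b=22, c=-45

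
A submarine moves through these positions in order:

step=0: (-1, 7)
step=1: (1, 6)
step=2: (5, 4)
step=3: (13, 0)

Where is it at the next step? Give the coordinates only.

(29, -8)

Step-to-step displacements: (+2, -1), (+4, -2), (+8, -4); each is 2× the previous.
step 4: (13, 0) + (+16, -8) → (29, -8)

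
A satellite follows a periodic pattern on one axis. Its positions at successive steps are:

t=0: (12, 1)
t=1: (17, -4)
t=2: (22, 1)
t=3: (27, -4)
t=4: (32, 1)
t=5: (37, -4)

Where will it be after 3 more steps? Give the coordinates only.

First: linear, +5 per step → 52 at step 8.
Second: cycles through 1, -4 every 2 steps. Step 8 lands at position 0 of the cycle → 1.

(52, 1)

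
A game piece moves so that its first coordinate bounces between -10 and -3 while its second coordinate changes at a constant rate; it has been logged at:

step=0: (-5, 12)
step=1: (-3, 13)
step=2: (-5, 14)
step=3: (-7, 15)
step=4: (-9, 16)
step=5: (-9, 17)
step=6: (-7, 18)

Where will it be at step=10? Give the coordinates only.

(-7, 22)

The first coordinate reflects between -10 and -3, moving 2 per step.
  step 7: -7 → -5
  step 8: -5 → -3
  step 9: -3 → -5
  step 10: -5 → -7
The second coordinate changes by +1 each step: at step 10 it is 22.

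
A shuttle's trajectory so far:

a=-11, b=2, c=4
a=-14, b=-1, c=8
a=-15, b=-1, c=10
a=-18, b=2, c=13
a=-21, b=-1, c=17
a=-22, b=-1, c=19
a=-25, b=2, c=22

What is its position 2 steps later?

Differencing gives (-3, -3, +4), (-1, +0, +2), (-3, +3, +3), (-3, -3, +4), (-1, +0, +2), (-3, +3, +3). This is the pattern (-3, -3, +4), (-1, +0, +2), (-3, +3, +3) repeated.
step 7: apply (-3, -3, +4) → a=-28, b=-1, c=26
step 8: apply (-1, +0, +2) → a=-29, b=-1, c=28

a=-29, b=-1, c=28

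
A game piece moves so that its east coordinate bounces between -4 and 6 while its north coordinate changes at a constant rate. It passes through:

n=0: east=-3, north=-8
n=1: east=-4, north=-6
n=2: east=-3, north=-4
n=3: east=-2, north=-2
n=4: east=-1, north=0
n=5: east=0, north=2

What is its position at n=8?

The east coordinate reflects between -4 and 6, moving 1 per step.
  step 6: 0 → 1
  step 7: 1 → 2
  step 8: 2 → 3
The north coordinate changes by +2 each step: at step 8 it is 8.

east=3, north=8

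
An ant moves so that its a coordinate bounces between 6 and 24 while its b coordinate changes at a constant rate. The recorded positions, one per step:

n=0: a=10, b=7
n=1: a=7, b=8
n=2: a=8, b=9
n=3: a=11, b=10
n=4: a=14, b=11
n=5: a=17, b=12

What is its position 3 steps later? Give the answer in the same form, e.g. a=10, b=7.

a=22, b=15

The a coordinate travels 3 per step and bounces off the walls at 6 and 24.
  step 6: 17 → 20
  step 7: 20 → 23
  step 8: 23 → 22
The b coordinate changes by +1 each step: at step 8 it is 15.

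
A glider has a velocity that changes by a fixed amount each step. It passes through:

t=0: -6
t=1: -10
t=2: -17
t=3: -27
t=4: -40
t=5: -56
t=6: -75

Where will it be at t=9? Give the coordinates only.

Successive displacements: -4, -7, -10, -13, -16, -19 — each changes by -3.
step 7: -75 − 22 → -97
step 8: -97 − 25 → -122
step 9: -122 − 28 → -150

-150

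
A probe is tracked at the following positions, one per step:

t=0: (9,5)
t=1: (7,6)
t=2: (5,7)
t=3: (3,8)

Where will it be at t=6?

(-3,11)

Constant displacement of (-2,+1) per step.
step 4: (3,8) + (-2,+1) → (1,9)
step 5: (1,9) + (-2,+1) → (-1,10)
step 6: (-1,10) + (-2,+1) → (-3,11)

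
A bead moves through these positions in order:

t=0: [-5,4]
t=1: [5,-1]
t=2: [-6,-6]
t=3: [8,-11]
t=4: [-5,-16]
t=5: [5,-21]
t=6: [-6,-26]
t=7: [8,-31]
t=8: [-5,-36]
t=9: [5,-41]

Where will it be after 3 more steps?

[-5,-56]

The first coordinate repeats the cycle [-5, 5, -6, 8] with period 4; step 12 mod 4 = 0, giving -5.
The second coordinate changes by -5 each step, so at step 12 it is 4 + 12·(-5) = -56.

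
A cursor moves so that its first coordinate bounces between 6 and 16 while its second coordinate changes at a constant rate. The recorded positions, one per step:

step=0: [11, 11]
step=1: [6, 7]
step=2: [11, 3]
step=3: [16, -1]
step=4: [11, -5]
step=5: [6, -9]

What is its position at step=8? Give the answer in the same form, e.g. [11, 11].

The first coordinate reflects between 6 and 16, moving 5 per step.
  step 6: 6 → 11
  step 7: 11 → 16
  step 8: 16 → 11
The second coordinate changes by -4 each step: at step 8 it is -21.

[11, -21]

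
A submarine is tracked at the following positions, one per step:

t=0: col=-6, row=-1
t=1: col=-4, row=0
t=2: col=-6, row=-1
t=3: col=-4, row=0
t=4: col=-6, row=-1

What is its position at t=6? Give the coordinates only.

Step-to-step displacements: (+2, +1), (-2, -1), (+2, +1), (-2, -1); each is -1× the previous.
step 5: col=-6, row=-1 + (+2, +1) → col=-4, row=0
step 6: col=-4, row=0 + (-2, -1) → col=-6, row=-1

col=-6, row=-1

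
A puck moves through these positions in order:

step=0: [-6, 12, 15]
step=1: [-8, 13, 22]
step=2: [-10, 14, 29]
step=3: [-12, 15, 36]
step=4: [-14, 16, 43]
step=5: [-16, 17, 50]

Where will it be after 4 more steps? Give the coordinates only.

[-24, 21, 78]

The position changes by [-2, +1, +7] every step.
step 6: [-16, 17, 50] + [-2, +1, +7] → [-18, 18, 57]
step 7: [-18, 18, 57] + [-2, +1, +7] → [-20, 19, 64]
step 8: [-20, 19, 64] + [-2, +1, +7] → [-22, 20, 71]
step 9: [-22, 20, 71] + [-2, +1, +7] → [-24, 21, 78]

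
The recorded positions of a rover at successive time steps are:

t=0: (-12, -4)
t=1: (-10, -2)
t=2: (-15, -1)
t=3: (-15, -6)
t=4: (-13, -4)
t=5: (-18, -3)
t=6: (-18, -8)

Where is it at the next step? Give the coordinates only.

Step-to-step displacements: (+2, +2), (-5, +1), (+0, -5), (+2, +2), (-5, +1), (+0, -5) — a repeating cycle of length 3.
step 7: apply (+2, +2) → (-16, -6)

(-16, -6)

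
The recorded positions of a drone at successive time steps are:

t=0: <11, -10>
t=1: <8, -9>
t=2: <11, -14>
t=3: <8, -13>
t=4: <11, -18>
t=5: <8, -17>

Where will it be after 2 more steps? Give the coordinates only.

The moves between consecutive positions are <-3, +1>, <+3, -5>, <-3, +1>, <+3, -5>, <-3, +1>; they repeat the 2-cycle [<-3, +1>, <+3, -5>].
step 6: apply <+3, -5> → <11, -22>
step 7: apply <-3, +1> → <8, -21>

<8, -21>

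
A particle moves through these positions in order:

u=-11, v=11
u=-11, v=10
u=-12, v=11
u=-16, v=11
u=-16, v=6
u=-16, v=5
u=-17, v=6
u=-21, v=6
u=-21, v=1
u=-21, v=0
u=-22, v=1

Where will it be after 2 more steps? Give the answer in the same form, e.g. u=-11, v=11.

The moves between consecutive positions are (+0, -1), (-1, +1), (-4, +0), (+0, -5), (+0, -1), (-1, +1), (-4, +0), (+0, -5), (+0, -1), (-1, +1); they repeat the 4-cycle [(+0, -1), (-1, +1), (-4, +0), (+0, -5)].
step 11: apply (-4, +0) → u=-26, v=1
step 12: apply (+0, -5) → u=-26, v=-4

u=-26, v=-4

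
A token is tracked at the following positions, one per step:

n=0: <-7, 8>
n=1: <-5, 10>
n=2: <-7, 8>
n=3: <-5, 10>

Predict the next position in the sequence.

The jumps are <+2, +2>, <-2, -2>, <+2, +2> — a geometric progression with ratio -1.
step 4: <-5, 10> + <-2, -2> → <-7, 8>

<-7, 8>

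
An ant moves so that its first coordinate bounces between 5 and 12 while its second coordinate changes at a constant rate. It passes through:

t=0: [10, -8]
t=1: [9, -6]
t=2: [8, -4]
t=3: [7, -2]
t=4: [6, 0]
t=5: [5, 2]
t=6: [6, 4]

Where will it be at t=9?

The first coordinate travels 1 per step and bounces off the walls at 5 and 12.
  step 7: 6 → 7
  step 8: 7 → 8
  step 9: 8 → 9
The second coordinate changes by +2 each step: at step 9 it is 10.

[9, 10]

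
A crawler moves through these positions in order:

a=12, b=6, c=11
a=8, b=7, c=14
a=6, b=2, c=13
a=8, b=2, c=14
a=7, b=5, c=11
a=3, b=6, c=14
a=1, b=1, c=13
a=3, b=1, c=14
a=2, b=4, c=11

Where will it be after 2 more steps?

Step-to-step displacements: (-4,+1,+3), (-2,-5,-1), (+2,+0,+1), (-1,+3,-3), (-4,+1,+3), (-2,-5,-1), (+2,+0,+1), (-1,+3,-3) — a repeating cycle of length 4.
step 9: apply (-4,+1,+3) → a=-2, b=5, c=14
step 10: apply (-2,-5,-1) → a=-4, b=0, c=13

a=-4, b=0, c=13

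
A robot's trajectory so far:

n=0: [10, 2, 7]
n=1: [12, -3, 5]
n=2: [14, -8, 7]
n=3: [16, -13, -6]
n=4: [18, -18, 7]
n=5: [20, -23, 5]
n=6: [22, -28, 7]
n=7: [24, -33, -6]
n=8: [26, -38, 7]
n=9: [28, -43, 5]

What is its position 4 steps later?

First: linear, +2 per step → 36 at step 13.
Second: linear, -5 per step → -63 at step 13.
Third: cycles through 7, 5, 7, -6 every 4 steps. Step 13 lands at position 1 of the cycle → 5.

[36, -63, 5]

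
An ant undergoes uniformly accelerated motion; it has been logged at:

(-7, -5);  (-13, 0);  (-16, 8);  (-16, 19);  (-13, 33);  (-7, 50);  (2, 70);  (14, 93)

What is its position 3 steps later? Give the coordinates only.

First differences are (-6, +5), (-3, +8), (+0, +11), (+3, +14), (+6, +17), (+9, +20), (+12, +23); their common second difference is (+3, +3) (constant acceleration).
step 8: (14, 93) + (+15, +26) → (29, 119)
step 9: (29, 119) + (+18, +29) → (47, 148)
step 10: (47, 148) + (+21, +32) → (68, 180)

(68, 180)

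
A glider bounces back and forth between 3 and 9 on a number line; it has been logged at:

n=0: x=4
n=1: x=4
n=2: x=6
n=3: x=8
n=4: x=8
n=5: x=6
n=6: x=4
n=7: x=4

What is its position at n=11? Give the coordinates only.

x=6

The value travels 2 per step and bounces off the walls at 3 and 9.
  step 8: 4 → 6
  step 9: 6 → 8
  step 10: 8 → 8
  step 11: 8 → 6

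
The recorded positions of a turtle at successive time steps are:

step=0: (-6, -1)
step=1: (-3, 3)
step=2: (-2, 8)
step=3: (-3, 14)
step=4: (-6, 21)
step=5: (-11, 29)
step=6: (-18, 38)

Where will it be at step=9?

(-51, 71)

First differences are (+3, +4), (+1, +5), (-1, +6), (-3, +7), (-5, +8), (-7, +9); their common second difference is (-2, +1) (constant acceleration).
step 7: (-18, 38) + (-9, +10) → (-27, 48)
step 8: (-27, 48) + (-11, +11) → (-38, 59)
step 9: (-38, 59) + (-13, +12) → (-51, 71)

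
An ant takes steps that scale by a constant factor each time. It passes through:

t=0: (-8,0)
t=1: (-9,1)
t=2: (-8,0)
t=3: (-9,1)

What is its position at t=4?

Consecutive displacements (-1,+1), (+1,-1), (-1,+1) scale by a factor of -1 each step.
step 4: (-9,1) + (+1,-1) → (-8,0)

(-8,0)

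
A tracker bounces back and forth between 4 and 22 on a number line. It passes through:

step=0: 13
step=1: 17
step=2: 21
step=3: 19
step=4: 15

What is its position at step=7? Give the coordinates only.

5

The value travels 4 per step and bounces off the walls at 4 and 22.
  step 5: 15 → 11
  step 6: 11 → 7
  step 7: 7 → 5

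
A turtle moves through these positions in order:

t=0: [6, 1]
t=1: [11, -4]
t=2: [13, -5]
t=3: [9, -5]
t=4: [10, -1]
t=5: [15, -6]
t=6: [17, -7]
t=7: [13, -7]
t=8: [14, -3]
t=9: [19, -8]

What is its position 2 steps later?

[17, -9]

The moves between consecutive positions are [+5, -5], [+2, -1], [-4, +0], [+1, +4], [+5, -5], [+2, -1], [-4, +0], [+1, +4], [+5, -5]; they repeat the 4-cycle [[+5, -5], [+2, -1], [-4, +0], [+1, +4]].
step 10: apply [+2, -1] → [21, -9]
step 11: apply [-4, +0] → [17, -9]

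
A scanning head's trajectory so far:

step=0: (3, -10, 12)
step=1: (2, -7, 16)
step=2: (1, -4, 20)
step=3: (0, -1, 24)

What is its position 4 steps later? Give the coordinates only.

Each step adds (-1, +3, +4) to the position.
step 4: (0, -1, 24) + (-1, +3, +4) → (-1, 2, 28)
step 5: (-1, 2, 28) + (-1, +3, +4) → (-2, 5, 32)
step 6: (-2, 5, 32) + (-1, +3, +4) → (-3, 8, 36)
step 7: (-3, 8, 36) + (-1, +3, +4) → (-4, 11, 40)

(-4, 11, 40)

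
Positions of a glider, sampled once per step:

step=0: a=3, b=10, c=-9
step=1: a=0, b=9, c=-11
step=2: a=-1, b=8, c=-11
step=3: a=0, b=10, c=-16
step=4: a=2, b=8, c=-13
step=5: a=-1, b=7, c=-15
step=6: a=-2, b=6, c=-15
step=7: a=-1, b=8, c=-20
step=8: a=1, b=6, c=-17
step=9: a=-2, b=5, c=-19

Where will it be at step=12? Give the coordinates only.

a=0, b=4, c=-21

Step-to-step displacements: (-3, -1, -2), (-1, -1, +0), (+1, +2, -5), (+2, -2, +3), (-3, -1, -2), (-1, -1, +0), (+1, +2, -5), (+2, -2, +3), (-3, -1, -2) — a repeating cycle of length 4.
step 10: apply (-1, -1, +0) → a=-3, b=4, c=-19
step 11: apply (+1, +2, -5) → a=-2, b=6, c=-24
step 12: apply (+2, -2, +3) → a=0, b=4, c=-21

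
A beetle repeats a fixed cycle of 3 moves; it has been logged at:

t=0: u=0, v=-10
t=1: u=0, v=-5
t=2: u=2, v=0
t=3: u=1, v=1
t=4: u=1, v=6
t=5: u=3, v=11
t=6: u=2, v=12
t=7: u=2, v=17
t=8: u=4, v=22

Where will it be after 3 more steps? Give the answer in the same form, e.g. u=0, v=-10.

u=5, v=33

Differencing gives (+0, +5), (+2, +5), (-1, +1), (+0, +5), (+2, +5), (-1, +1), (+0, +5), (+2, +5). This is the pattern (+0, +5), (+2, +5), (-1, +1) repeated.
step 9: apply (-1, +1) → u=3, v=23
step 10: apply (+0, +5) → u=3, v=28
step 11: apply (+2, +5) → u=5, v=33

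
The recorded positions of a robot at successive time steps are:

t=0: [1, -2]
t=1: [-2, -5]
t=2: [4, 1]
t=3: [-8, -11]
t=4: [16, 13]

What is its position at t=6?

[64, 61]

Consecutive displacements [-3, -3], [+6, +6], [-12, -12], [+24, +24] scale by a factor of -2 each step.
step 5: [16, 13] + [-48, -48] → [-32, -35]
step 6: [-32, -35] + [+96, +96] → [64, 61]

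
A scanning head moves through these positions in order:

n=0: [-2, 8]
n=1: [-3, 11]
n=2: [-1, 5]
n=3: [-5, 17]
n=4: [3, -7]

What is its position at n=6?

The jumps are [-1, +3], [+2, -6], [-4, +12], [+8, -24] — a geometric progression with ratio -2.
step 5: [3, -7] + [-16, +48] → [-13, 41]
step 6: [-13, 41] + [+32, -96] → [19, -55]

[19, -55]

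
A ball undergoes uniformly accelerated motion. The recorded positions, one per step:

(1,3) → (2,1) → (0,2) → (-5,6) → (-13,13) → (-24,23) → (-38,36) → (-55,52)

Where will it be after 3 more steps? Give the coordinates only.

First differences are (+1,-2), (-2,+1), (-5,+4), (-8,+7), (-11,+10), (-14,+13), (-17,+16); their common second difference is (-3,+3) (constant acceleration).
step 8: (-55,52) + (-20,+19) → (-75,71)
step 9: (-75,71) + (-23,+22) → (-98,93)
step 10: (-98,93) + (-26,+25) → (-124,118)

(-124,118)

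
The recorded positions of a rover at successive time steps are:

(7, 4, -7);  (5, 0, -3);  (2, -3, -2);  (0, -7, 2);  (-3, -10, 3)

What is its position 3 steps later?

The moves between consecutive positions are (-2, -4, +4), (-3, -3, +1), (-2, -4, +4), (-3, -3, +1); they repeat the 2-cycle [(-2, -4, +4), (-3, -3, +1)].
step 5: apply (-2, -4, +4) → (-5, -14, 7)
step 6: apply (-3, -3, +1) → (-8, -17, 8)
step 7: apply (-2, -4, +4) → (-10, -21, 12)

(-10, -21, 12)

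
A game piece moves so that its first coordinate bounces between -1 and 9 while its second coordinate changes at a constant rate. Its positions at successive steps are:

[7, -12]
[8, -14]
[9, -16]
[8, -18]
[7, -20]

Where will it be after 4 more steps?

[3, -28]

The first coordinate travels 1 per step and bounces off the walls at -1 and 9.
  step 5: 7 → 6
  step 6: 6 → 5
  step 7: 5 → 4
  step 8: 4 → 3
The second coordinate changes by -2 each step: at step 8 it is -28.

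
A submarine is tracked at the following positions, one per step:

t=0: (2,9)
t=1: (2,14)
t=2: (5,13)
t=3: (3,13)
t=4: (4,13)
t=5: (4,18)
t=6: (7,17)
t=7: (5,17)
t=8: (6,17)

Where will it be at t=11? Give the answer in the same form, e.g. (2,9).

(7,21)

The moves between consecutive positions are (+0,+5), (+3,-1), (-2,+0), (+1,+0), (+0,+5), (+3,-1), (-2,+0), (+1,+0); they repeat the 4-cycle [(+0,+5), (+3,-1), (-2,+0), (+1,+0)].
step 9: apply (+0,+5) → (6,22)
step 10: apply (+3,-1) → (9,21)
step 11: apply (-2,+0) → (7,21)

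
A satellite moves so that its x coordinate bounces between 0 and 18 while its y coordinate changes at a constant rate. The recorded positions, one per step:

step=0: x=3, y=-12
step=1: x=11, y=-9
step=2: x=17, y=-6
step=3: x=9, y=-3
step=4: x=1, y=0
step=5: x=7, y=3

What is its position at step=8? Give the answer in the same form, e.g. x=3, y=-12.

The x coordinate reflects between 0 and 18, moving 8 per step.
  step 6: 7 → 15
  step 7: 15 → 13
  step 8: 13 → 5
The y coordinate changes by +3 each step: at step 8 it is 12.

x=5, y=12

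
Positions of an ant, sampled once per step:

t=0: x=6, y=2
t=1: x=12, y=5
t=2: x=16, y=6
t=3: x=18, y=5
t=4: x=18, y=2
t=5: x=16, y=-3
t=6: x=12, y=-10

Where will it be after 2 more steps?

x=-2, y=-30

Taking differences between consecutive positions: (+6, +3), (+4, +1), (+2, -1), (+0, -3), (-2, -5), (-4, -7). These grow by (-2, -2) each step.
step 7: x=12, y=-10 + (-6, -9) → x=6, y=-19
step 8: x=6, y=-19 + (-8, -11) → x=-2, y=-30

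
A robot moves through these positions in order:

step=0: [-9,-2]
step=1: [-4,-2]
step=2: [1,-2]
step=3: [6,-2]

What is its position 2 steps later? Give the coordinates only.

Constant displacement of [+5,+0] per step.
step 4: [6,-2] + [+5,+0] → [11,-2]
step 5: [11,-2] + [+5,+0] → [16,-2]

[16,-2]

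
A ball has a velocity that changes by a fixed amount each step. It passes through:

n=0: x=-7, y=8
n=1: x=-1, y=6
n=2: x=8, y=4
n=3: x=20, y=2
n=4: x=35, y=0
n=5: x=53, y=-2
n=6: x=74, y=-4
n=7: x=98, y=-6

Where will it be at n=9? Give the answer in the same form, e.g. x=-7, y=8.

First differences are (+6,-2), (+9,-2), (+12,-2), (+15,-2), (+18,-2), (+21,-2), (+24,-2); their common second difference is (+3,+0) (constant acceleration).
step 8: x=98, y=-6 + (+27,-2) → x=125, y=-8
step 9: x=125, y=-8 + (+30,-2) → x=155, y=-10

x=155, y=-10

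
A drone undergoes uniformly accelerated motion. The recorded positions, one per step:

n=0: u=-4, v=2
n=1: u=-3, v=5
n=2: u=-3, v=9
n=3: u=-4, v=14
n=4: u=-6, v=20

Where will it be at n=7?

First differences are (+1, +3), (+0, +4), (-1, +5), (-2, +6); their common second difference is (-1, +1) (constant acceleration).
step 5: u=-6, v=20 + (-3, +7) → u=-9, v=27
step 6: u=-9, v=27 + (-4, +8) → u=-13, v=35
step 7: u=-13, v=35 + (-5, +9) → u=-18, v=44

u=-18, v=44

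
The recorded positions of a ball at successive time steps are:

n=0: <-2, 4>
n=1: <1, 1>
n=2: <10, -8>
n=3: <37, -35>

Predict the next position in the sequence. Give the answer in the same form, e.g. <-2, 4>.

The jumps are <+3, -3>, <+9, -9>, <+27, -27> — a geometric progression with ratio 3.
step 4: <37, -35> + <+81, -81> → <118, -116>

<118, -116>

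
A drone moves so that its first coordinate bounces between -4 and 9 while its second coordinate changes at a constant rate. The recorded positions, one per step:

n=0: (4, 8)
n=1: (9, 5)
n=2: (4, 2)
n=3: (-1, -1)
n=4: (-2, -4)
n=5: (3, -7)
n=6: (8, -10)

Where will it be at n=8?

The first coordinate reflects between -4 and 9, moving 5 per step.
  step 7: 8 → 5
  step 8: 5 → 0
The second coordinate changes by -3 each step: at step 8 it is -16.

(0, -16)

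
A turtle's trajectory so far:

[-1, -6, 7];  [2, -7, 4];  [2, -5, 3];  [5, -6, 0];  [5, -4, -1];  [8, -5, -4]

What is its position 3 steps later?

[11, -2, -9]

The moves between consecutive positions are [+3, -1, -3], [+0, +2, -1], [+3, -1, -3], [+0, +2, -1], [+3, -1, -3]; they repeat the 2-cycle [[+3, -1, -3], [+0, +2, -1]].
step 6: apply [+0, +2, -1] → [8, -3, -5]
step 7: apply [+3, -1, -3] → [11, -4, -8]
step 8: apply [+0, +2, -1] → [11, -2, -9]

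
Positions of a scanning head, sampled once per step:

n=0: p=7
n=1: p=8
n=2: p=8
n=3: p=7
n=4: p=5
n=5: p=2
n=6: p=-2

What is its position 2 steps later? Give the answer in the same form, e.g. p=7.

First differences are +1, +0, -1, -2, -3, -4; their common second difference is -1 (constant acceleration).
step 7: -2 − 5 → p=-7
step 8: -7 − 6 → p=-13

p=-13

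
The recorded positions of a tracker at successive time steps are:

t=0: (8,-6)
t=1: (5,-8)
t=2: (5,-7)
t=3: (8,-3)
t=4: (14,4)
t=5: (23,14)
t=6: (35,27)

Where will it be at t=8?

First differences are (-3,-2), (+0,+1), (+3,+4), (+6,+7), (+9,+10), (+12,+13); their common second difference is (+3,+3) (constant acceleration).
step 7: (35,27) + (+15,+16) → (50,43)
step 8: (50,43) + (+18,+19) → (68,62)

(68,62)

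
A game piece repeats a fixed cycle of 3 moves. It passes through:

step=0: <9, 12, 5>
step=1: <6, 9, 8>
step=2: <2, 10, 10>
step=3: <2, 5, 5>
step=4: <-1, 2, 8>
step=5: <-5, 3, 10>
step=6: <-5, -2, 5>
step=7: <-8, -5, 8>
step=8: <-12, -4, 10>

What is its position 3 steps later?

The moves between consecutive positions are <-3, -3, +3>, <-4, +1, +2>, <+0, -5, -5>, <-3, -3, +3>, <-4, +1, +2>, <+0, -5, -5>, <-3, -3, +3>, <-4, +1, +2>; they repeat the 3-cycle [<-3, -3, +3>, <-4, +1, +2>, <+0, -5, -5>].
step 9: apply <+0, -5, -5> → <-12, -9, 5>
step 10: apply <-3, -3, +3> → <-15, -12, 8>
step 11: apply <-4, +1, +2> → <-19, -11, 10>

<-19, -11, 10>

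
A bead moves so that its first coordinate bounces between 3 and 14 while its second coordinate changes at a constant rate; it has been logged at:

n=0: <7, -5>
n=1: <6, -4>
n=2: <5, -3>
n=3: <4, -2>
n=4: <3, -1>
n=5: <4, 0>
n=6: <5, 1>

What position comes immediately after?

The first coordinate travels 1 per step and bounces off the walls at 3 and 14.
  step 7: 5 → 6
The second coordinate changes by +1 each step: at step 7 it is 2.

<6, 2>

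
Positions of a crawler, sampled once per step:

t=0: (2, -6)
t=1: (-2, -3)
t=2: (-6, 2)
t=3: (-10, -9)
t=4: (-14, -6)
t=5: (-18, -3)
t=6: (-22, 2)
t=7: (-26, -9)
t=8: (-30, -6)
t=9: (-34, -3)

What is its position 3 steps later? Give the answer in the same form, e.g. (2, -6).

(-46, -6)

The first coordinate changes by -4 each step, so at step 12 it is 2 + 12·(-4) = -46.
The second coordinate repeats the cycle [-6, -3, 2, -9] with period 4; step 12 mod 4 = 0, giving -6.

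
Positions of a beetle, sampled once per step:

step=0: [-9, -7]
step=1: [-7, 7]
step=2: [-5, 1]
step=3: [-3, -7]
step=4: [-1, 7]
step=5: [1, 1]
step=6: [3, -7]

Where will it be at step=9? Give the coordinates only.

The first coordinate changes by +2 each step, so at step 9 it is -9 + 9·(2) = 9.
The second coordinate repeats the cycle [-7, 7, 1] with period 3; step 9 mod 3 = 0, giving -7.

[9, -7]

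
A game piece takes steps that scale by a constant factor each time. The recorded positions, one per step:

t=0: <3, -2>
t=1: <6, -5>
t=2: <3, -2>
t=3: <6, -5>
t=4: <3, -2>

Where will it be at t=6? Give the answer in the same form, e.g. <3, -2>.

<3, -2>

Consecutive displacements <+3, -3>, <-3, +3>, <+3, -3>, <-3, +3> scale by a factor of -1 each step.
step 5: <3, -2> + <+3, -3> → <6, -5>
step 6: <6, -5> + <-3, +3> → <3, -2>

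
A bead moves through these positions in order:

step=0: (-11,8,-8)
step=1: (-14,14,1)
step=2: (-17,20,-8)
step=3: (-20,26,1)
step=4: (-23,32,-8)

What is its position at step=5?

First: linear, -3 per step → -26 at step 5.
Second: linear, +6 per step → 38 at step 5.
Third: cycles through -8, 1 every 2 steps. Step 5 lands at position 1 of the cycle → 1.

(-26,38,1)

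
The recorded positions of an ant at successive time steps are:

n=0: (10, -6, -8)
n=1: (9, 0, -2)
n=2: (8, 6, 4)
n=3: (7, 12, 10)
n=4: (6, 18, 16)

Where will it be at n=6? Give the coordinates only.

The position changes by (-1, +6, +6) every step.
step 5: (6, 18, 16) + (-1, +6, +6) → (5, 24, 22)
step 6: (5, 24, 22) + (-1, +6, +6) → (4, 30, 28)

(4, 30, 28)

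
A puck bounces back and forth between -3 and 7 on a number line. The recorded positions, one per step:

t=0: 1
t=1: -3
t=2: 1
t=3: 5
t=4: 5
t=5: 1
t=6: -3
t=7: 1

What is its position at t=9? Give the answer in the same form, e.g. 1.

5

The value reflects between -3 and 7, moving 4 per step.
  step 8: 1 → 5
  step 9: 5 → 5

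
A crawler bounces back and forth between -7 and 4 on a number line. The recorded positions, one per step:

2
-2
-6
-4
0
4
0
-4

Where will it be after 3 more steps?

The value reflects between -7 and 4, moving 4 per step.
  step 8: -4 → -6
  step 9: -6 → -2
  step 10: -2 → 2

2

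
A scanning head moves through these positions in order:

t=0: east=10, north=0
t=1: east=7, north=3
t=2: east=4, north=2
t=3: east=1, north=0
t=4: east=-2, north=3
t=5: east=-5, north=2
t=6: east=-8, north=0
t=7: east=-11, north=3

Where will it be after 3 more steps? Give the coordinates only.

The east coordinate changes by -3 each step, so at step 10 it is 10 + 10·(-3) = -20.
The north coordinate repeats the cycle [0, 3, 2] with period 3; step 10 mod 3 = 1, giving 3.

east=-20, north=3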